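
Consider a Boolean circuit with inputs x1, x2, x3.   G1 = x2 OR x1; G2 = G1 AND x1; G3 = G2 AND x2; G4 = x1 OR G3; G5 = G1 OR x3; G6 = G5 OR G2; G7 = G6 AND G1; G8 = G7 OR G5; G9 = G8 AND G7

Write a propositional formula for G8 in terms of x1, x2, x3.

((((x2 OR x1) OR x3) OR ((x2 OR x1) AND x1)) AND (x2 OR x1)) OR ((x2 OR x1) OR x3)

G1 = x2 OR x1
G2 = G1 AND x1 = (x2 OR x1) AND x1
G5 = G1 OR x3 = (x2 OR x1) OR x3
G6 = G5 OR G2 = ((x2 OR x1) OR x3) OR ((x2 OR x1) AND x1)
G7 = G6 AND G1 = (((x2 OR x1) OR x3) OR ((x2 OR x1) AND x1)) AND (x2 OR x1)
G8 = G7 OR G5 = ((((x2 OR x1) OR x3) OR ((x2 OR x1) AND x1)) AND (x2 OR x1)) OR ((x2 OR x1) OR x3)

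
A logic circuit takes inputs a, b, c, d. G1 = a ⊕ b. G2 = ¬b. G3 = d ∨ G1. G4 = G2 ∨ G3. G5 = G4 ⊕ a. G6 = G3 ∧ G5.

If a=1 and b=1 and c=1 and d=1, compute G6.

0

G1 = 1 ⊕ 1 = 0
G2 = ¬1 = 0
G3 = 1 ∨ 0 = 1
G4 = 0 ∨ 1 = 1
G5 = 1 ⊕ 1 = 0
G6 = 1 ∧ 0 = 0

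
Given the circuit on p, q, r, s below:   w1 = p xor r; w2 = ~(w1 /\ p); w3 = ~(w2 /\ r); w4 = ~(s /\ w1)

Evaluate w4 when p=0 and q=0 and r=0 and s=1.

1

w1 = 0 xor 0 = 0
w4 = ~(1 /\ 0) = 1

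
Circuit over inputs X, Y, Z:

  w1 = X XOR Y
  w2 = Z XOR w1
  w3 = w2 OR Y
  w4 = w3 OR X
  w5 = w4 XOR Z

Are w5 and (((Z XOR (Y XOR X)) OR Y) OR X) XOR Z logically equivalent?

Yes

w1 = X XOR Y
w2 = Z XOR w1 = Z XOR (X XOR Y)
w3 = w2 OR Y = (Z XOR (X XOR Y)) OR Y
w4 = w3 OR X = ((Z XOR (X XOR Y)) OR Y) OR X
w5 = w4 XOR Z = (((Z XOR (X XOR Y)) OR Y) OR X) XOR Z
At X=0, Y=0, Z=0: circuit gives 0, formula gives 0.
At X=0, Y=1, Z=0: circuit gives 1, formula gives 1.
Agrees on all 8 inputs.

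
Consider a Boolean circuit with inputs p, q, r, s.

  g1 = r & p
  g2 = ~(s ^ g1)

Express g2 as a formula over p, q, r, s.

~(s ^ (r & p))

g1 = r & p
g2 = ~(s ^ g1) = ~(s ^ (r & p))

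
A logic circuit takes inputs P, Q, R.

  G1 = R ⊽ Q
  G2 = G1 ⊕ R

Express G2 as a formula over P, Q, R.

G1 = R ⊽ Q
G2 = G1 ⊕ R = (R ⊽ Q) ⊕ R

(R ⊽ Q) ⊕ R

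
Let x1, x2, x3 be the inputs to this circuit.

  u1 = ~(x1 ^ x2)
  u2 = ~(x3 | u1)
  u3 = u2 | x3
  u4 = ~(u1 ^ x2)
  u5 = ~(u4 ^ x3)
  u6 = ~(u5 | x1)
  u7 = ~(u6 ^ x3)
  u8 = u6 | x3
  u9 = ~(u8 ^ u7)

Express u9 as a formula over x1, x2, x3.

u1 = ~(x1 ^ x2)
u4 = ~(u1 ^ x2) = ~((~(x1 ^ x2)) ^ x2)
u5 = ~(u4 ^ x3) = ~((~((~(x1 ^ x2)) ^ x2)) ^ x3)
u6 = ~(u5 | x1) = ~((~((~((~(x1 ^ x2)) ^ x2)) ^ x3)) | x1)
u7 = ~(u6 ^ x3) = ~((~((~((~((~(x1 ^ x2)) ^ x2)) ^ x3)) | x1)) ^ x3)
u8 = u6 | x3 = (~((~((~((~(x1 ^ x2)) ^ x2)) ^ x3)) | x1)) | x3
u9 = ~(u8 ^ u7) = ~(((~((~((~((~(x1 ^ x2)) ^ x2)) ^ x3)) | x1)) | x3) ^ (~((~((~((~((~(x1 ^ x2)) ^ x2)) ^ x3)) | x1)) ^ x3)))

~(((~((~((~((~(x1 ^ x2)) ^ x2)) ^ x3)) | x1)) | x3) ^ (~((~((~((~((~(x1 ^ x2)) ^ x2)) ^ x3)) | x1)) ^ x3)))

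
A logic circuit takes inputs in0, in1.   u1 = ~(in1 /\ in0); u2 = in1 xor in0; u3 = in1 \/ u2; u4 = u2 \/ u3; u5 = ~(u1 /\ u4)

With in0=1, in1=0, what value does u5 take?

0

u1 = ~(0 /\ 1) = 1
u2 = 0 xor 1 = 1
u3 = 0 \/ 1 = 1
u4 = 1 \/ 1 = 1
u5 = ~(1 /\ 1) = 0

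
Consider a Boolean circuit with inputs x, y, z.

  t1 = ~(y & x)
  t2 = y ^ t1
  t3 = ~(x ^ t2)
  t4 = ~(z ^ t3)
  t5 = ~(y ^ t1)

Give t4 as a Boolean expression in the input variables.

t1 = ~(y & x)
t2 = y ^ t1 = y ^ (~(y & x))
t3 = ~(x ^ t2) = ~(x ^ (y ^ (~(y & x))))
t4 = ~(z ^ t3) = ~(z ^ (~(x ^ (y ^ (~(y & x))))))

~(z ^ (~(x ^ (y ^ (~(y & x))))))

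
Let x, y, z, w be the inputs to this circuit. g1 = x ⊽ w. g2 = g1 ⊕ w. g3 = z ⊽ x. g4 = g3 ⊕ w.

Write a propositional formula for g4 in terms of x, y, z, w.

g3 = z ⊽ x
g4 = g3 ⊕ w = (z ⊽ x) ⊕ w

(z ⊽ x) ⊕ w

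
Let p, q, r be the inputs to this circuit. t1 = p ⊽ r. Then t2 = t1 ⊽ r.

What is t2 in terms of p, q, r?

t1 = p ⊽ r
t2 = t1 ⊽ r = (p ⊽ r) ⊽ r

(p ⊽ r) ⊽ r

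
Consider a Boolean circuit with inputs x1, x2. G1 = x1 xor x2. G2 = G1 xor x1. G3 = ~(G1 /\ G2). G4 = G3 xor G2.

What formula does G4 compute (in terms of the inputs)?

G1 = x1 xor x2
G2 = G1 xor x1 = (x1 xor x2) xor x1
G3 = ~(G1 /\ G2) = ~((x1 xor x2) /\ ((x1 xor x2) xor x1))
G4 = G3 xor G2 = (~((x1 xor x2) /\ ((x1 xor x2) xor x1))) xor ((x1 xor x2) xor x1)

(~((x1 xor x2) /\ ((x1 xor x2) xor x1))) xor ((x1 xor x2) xor x1)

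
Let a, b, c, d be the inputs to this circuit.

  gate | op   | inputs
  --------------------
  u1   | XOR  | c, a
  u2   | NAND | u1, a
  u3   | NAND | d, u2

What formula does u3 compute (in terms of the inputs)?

u1 = c XOR a
u2 = u1 NAND a = (c XOR a) NAND a
u3 = d NAND u2 = d NAND ((c XOR a) NAND a)

d NAND ((c XOR a) NAND a)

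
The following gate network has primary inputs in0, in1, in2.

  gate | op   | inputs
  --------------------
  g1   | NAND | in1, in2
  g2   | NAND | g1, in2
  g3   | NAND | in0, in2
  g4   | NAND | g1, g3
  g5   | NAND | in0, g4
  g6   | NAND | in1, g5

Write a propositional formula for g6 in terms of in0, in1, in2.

g1 = in1 NAND in2
g3 = in0 NAND in2
g4 = g1 NAND g3 = (in1 NAND in2) NAND (in0 NAND in2)
g5 = in0 NAND g4 = in0 NAND ((in1 NAND in2) NAND (in0 NAND in2))
g6 = in1 NAND g5 = in1 NAND (in0 NAND ((in1 NAND in2) NAND (in0 NAND in2)))

in1 NAND (in0 NAND ((in1 NAND in2) NAND (in0 NAND in2)))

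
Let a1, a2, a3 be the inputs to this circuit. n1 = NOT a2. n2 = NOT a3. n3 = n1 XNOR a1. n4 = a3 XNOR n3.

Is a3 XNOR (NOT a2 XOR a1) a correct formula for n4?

No

n1 = NOT a2
n3 = n1 XNOR a1 = NOT a2 XNOR a1
n4 = a3 XNOR n3 = a3 XNOR (NOT a2 XNOR a1)
At a1=0, a2=0, a3=0: circuit gives 1, formula gives 0.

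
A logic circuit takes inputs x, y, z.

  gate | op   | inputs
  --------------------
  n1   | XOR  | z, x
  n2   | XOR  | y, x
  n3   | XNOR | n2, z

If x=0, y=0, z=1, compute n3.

0

n2 = 0 XOR 0 = 0
n3 = 0 XNOR 1 = 0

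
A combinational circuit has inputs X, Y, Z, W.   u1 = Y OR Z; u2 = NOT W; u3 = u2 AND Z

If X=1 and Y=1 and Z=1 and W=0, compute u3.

u2 = NOT 0 = 1
u3 = 1 AND 1 = 1

1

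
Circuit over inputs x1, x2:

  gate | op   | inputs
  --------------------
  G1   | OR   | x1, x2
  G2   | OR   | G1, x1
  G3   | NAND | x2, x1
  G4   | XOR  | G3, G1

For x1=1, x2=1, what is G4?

G1 = 1 OR 1 = 1
G3 = 1 NAND 1 = 0
G4 = 0 XOR 1 = 1

1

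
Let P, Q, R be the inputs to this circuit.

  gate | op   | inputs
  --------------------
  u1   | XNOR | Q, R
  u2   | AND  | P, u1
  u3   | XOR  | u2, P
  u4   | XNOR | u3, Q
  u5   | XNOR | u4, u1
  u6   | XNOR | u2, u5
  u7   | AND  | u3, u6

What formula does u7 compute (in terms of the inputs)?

u1 = Q XNOR R
u2 = P AND u1 = P AND (Q XNOR R)
u3 = u2 XOR P = (P AND (Q XNOR R)) XOR P
u4 = u3 XNOR Q = ((P AND (Q XNOR R)) XOR P) XNOR Q
u5 = u4 XNOR u1 = (((P AND (Q XNOR R)) XOR P) XNOR Q) XNOR (Q XNOR R)
u6 = u2 XNOR u5 = (P AND (Q XNOR R)) XNOR ((((P AND (Q XNOR R)) XOR P) XNOR Q) XNOR (Q XNOR R))
u7 = u3 AND u6 = ((P AND (Q XNOR R)) XOR P) AND ((P AND (Q XNOR R)) XNOR ((((P AND (Q XNOR R)) XOR P) XNOR Q) XNOR (Q XNOR R)))

((P AND (Q XNOR R)) XOR P) AND ((P AND (Q XNOR R)) XNOR ((((P AND (Q XNOR R)) XOR P) XNOR Q) XNOR (Q XNOR R)))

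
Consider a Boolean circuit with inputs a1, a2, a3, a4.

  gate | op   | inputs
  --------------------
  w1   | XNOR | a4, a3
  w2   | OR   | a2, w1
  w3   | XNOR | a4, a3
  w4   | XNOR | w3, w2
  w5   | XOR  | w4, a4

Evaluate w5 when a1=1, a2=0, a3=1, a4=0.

w1 = 0 XNOR 1 = 0
w2 = 0 OR 0 = 0
w3 = 0 XNOR 1 = 0
w4 = 0 XNOR 0 = 1
w5 = 1 XOR 0 = 1

1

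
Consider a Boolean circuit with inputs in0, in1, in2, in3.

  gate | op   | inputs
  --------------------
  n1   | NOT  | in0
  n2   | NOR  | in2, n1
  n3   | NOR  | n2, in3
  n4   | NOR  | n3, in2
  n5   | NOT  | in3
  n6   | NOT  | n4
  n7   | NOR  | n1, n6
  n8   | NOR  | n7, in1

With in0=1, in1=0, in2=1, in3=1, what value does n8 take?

n1 = NOT 1 = 0
n2 = 1 NOR 0 = 0
n3 = 0 NOR 1 = 0
n4 = 0 NOR 1 = 0
n6 = NOT 0 = 1
n7 = 0 NOR 1 = 0
n8 = 0 NOR 0 = 1

1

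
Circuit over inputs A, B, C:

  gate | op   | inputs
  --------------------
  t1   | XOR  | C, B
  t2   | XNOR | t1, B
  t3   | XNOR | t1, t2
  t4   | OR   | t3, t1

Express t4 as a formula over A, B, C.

((C XOR B) XNOR ((C XOR B) XNOR B)) OR (C XOR B)

t1 = C XOR B
t2 = t1 XNOR B = (C XOR B) XNOR B
t3 = t1 XNOR t2 = (C XOR B) XNOR ((C XOR B) XNOR B)
t4 = t3 OR t1 = ((C XOR B) XNOR ((C XOR B) XNOR B)) OR (C XOR B)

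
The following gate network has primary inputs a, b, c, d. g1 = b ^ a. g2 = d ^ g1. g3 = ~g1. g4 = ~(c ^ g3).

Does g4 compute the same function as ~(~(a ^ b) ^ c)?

Yes

g1 = b ^ a
g3 = ~g1 = ~(b ^ a)
g4 = ~(c ^ g3) = ~(c ^ ~(b ^ a))
At a=0, b=0, c=0, d=0: circuit gives 0, formula gives 0.
At a=0, b=0, c=1, d=0: circuit gives 1, formula gives 1.
Agrees on all 16 inputs.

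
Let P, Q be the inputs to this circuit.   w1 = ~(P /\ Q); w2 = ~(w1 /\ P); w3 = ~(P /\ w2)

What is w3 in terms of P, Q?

~(P /\ (~((~(P /\ Q)) /\ P)))

w1 = ~(P /\ Q)
w2 = ~(w1 /\ P) = ~((~(P /\ Q)) /\ P)
w3 = ~(P /\ w2) = ~(P /\ (~((~(P /\ Q)) /\ P)))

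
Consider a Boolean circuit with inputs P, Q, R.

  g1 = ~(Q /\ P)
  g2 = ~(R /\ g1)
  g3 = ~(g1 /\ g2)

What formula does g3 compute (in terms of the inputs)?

~((~(Q /\ P)) /\ (~(R /\ (~(Q /\ P)))))

g1 = ~(Q /\ P)
g2 = ~(R /\ g1) = ~(R /\ (~(Q /\ P)))
g3 = ~(g1 /\ g2) = ~((~(Q /\ P)) /\ (~(R /\ (~(Q /\ P)))))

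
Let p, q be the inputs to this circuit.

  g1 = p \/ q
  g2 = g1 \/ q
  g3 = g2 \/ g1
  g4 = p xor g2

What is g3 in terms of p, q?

((p \/ q) \/ q) \/ (p \/ q)

g1 = p \/ q
g2 = g1 \/ q = (p \/ q) \/ q
g3 = g2 \/ g1 = ((p \/ q) \/ q) \/ (p \/ q)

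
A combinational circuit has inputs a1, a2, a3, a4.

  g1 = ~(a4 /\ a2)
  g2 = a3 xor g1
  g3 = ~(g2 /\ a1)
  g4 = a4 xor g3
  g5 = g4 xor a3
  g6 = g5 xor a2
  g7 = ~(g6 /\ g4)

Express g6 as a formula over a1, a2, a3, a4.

g1 = ~(a4 /\ a2)
g2 = a3 xor g1 = a3 xor (~(a4 /\ a2))
g3 = ~(g2 /\ a1) = ~((a3 xor (~(a4 /\ a2))) /\ a1)
g4 = a4 xor g3 = a4 xor (~((a3 xor (~(a4 /\ a2))) /\ a1))
g5 = g4 xor a3 = (a4 xor (~((a3 xor (~(a4 /\ a2))) /\ a1))) xor a3
g6 = g5 xor a2 = ((a4 xor (~((a3 xor (~(a4 /\ a2))) /\ a1))) xor a3) xor a2

((a4 xor (~((a3 xor (~(a4 /\ a2))) /\ a1))) xor a3) xor a2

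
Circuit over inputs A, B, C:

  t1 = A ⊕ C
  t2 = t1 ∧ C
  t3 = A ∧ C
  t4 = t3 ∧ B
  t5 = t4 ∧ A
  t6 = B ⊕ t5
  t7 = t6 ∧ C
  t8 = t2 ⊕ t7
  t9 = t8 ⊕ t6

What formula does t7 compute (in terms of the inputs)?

t3 = A ∧ C
t4 = t3 ∧ B = (A ∧ C) ∧ B
t5 = t4 ∧ A = ((A ∧ C) ∧ B) ∧ A
t6 = B ⊕ t5 = B ⊕ (((A ∧ C) ∧ B) ∧ A)
t7 = t6 ∧ C = (B ⊕ (((A ∧ C) ∧ B) ∧ A)) ∧ C

(B ⊕ (((A ∧ C) ∧ B) ∧ A)) ∧ C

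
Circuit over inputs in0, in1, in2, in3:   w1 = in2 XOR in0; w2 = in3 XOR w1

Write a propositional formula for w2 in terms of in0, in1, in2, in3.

w1 = in2 XOR in0
w2 = in3 XOR w1 = in3 XOR (in2 XOR in0)

in3 XOR (in2 XOR in0)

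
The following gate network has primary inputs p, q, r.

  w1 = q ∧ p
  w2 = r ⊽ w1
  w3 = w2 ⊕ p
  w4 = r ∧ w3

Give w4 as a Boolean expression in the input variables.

w1 = q ∧ p
w2 = r ⊽ w1 = r ⊽ (q ∧ p)
w3 = w2 ⊕ p = (r ⊽ (q ∧ p)) ⊕ p
w4 = r ∧ w3 = r ∧ ((r ⊽ (q ∧ p)) ⊕ p)

r ∧ ((r ⊽ (q ∧ p)) ⊕ p)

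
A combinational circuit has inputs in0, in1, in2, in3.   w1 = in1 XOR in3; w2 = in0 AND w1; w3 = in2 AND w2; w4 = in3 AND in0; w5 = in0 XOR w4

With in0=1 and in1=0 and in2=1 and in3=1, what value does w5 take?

0

w4 = 1 AND 1 = 1
w5 = 1 XOR 1 = 0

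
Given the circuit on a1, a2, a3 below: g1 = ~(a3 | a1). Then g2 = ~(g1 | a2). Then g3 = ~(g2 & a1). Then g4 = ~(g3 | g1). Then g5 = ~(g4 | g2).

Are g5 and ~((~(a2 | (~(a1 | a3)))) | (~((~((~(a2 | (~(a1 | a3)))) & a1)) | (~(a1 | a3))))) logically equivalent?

Yes

g1 = ~(a3 | a1)
g2 = ~(g1 | a2) = ~((~(a3 | a1)) | a2)
g3 = ~(g2 & a1) = ~((~((~(a3 | a1)) | a2)) & a1)
g4 = ~(g3 | g1) = ~((~((~((~(a3 | a1)) | a2)) & a1)) | (~(a3 | a1)))
g5 = ~(g4 | g2) = ~((~((~((~((~(a3 | a1)) | a2)) & a1)) | (~(a3 | a1)))) | (~((~(a3 | a1)) | a2)))
At a1=0, a2=0, a3=1: circuit gives 0, formula gives 0.
At a1=0, a2=0, a3=0: circuit gives 1, formula gives 1.
Agrees on all 8 inputs.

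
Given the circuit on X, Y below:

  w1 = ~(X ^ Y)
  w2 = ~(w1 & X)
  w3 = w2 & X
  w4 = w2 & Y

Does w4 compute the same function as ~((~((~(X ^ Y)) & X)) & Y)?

No

w1 = ~(X ^ Y)
w2 = ~(w1 & X) = ~((~(X ^ Y)) & X)
w4 = w2 & Y = (~((~(X ^ Y)) & X)) & Y
At X=0, Y=0: circuit gives 0, formula gives 1.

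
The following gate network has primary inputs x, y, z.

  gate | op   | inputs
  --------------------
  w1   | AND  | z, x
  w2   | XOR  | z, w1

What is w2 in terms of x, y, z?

z XOR (z AND x)

w1 = z AND x
w2 = z XOR w1 = z XOR (z AND x)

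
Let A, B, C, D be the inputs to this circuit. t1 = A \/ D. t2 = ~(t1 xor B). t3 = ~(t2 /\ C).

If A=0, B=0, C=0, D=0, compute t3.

t1 = 0 \/ 0 = 0
t2 = ~(0 xor 0) = 1
t3 = ~(1 /\ 0) = 1

1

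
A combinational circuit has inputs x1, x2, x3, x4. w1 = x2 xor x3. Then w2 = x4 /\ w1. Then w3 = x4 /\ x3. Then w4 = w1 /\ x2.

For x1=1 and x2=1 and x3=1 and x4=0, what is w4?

0

w1 = 1 xor 1 = 0
w4 = 0 /\ 1 = 0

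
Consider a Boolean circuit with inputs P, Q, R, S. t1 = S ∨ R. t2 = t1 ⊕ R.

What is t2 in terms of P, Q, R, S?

(S ∨ R) ⊕ R

t1 = S ∨ R
t2 = t1 ⊕ R = (S ∨ R) ⊕ R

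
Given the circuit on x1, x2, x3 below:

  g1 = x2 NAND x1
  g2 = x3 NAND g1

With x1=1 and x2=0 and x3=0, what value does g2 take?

g1 = 0 NAND 1 = 1
g2 = 0 NAND 1 = 1

1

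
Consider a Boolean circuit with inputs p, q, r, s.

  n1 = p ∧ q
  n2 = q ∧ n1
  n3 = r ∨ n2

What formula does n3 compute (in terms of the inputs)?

r ∨ (q ∧ (p ∧ q))

n1 = p ∧ q
n2 = q ∧ n1 = q ∧ (p ∧ q)
n3 = r ∨ n2 = r ∨ (q ∧ (p ∧ q))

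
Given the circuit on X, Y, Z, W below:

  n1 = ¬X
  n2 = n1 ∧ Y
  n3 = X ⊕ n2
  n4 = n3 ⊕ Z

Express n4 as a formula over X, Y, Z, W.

(X ⊕ (¬X ∧ Y)) ⊕ Z

n1 = ¬X
n2 = n1 ∧ Y = ¬X ∧ Y
n3 = X ⊕ n2 = X ⊕ (¬X ∧ Y)
n4 = n3 ⊕ Z = (X ⊕ (¬X ∧ Y)) ⊕ Z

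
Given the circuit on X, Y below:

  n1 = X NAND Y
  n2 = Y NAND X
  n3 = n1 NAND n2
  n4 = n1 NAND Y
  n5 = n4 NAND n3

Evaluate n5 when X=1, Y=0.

n1 = 1 NAND 0 = 1
n2 = 0 NAND 1 = 1
n3 = 1 NAND 1 = 0
n4 = 1 NAND 0 = 1
n5 = 1 NAND 0 = 1

1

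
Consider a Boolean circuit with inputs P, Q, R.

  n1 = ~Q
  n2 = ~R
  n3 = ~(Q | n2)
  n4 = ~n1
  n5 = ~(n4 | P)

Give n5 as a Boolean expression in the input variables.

~(~~Q | P)

n1 = ~Q
n4 = ~n1 = ~~Q
n5 = ~(n4 | P) = ~(~~Q | P)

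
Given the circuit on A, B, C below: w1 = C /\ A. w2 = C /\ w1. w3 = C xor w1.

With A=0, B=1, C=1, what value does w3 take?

1

w1 = 1 /\ 0 = 0
w3 = 1 xor 0 = 1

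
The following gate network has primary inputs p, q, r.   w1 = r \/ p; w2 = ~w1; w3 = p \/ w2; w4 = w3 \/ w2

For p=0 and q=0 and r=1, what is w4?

0

w1 = 1 \/ 0 = 1
w2 = ~1 = 0
w3 = 0 \/ 0 = 0
w4 = 0 \/ 0 = 0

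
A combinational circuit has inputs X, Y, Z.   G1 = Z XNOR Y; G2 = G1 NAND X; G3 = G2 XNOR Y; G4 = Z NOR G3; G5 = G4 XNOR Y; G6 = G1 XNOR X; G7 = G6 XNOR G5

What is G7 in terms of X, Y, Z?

G1 = Z XNOR Y
G2 = G1 NAND X = (Z XNOR Y) NAND X
G3 = G2 XNOR Y = ((Z XNOR Y) NAND X) XNOR Y
G4 = Z NOR G3 = Z NOR (((Z XNOR Y) NAND X) XNOR Y)
G5 = G4 XNOR Y = (Z NOR (((Z XNOR Y) NAND X) XNOR Y)) XNOR Y
G6 = G1 XNOR X = (Z XNOR Y) XNOR X
G7 = G6 XNOR G5 = ((Z XNOR Y) XNOR X) XNOR ((Z NOR (((Z XNOR Y) NAND X) XNOR Y)) XNOR Y)

((Z XNOR Y) XNOR X) XNOR ((Z NOR (((Z XNOR Y) NAND X) XNOR Y)) XNOR Y)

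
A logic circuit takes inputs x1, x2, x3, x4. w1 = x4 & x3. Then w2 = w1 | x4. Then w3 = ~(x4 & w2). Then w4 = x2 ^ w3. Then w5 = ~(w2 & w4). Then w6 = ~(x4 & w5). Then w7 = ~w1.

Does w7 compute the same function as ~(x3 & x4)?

w1 = x4 & x3
w7 = ~w1 = ~(x4 & x3)
At x1=0, x2=0, x3=1, x4=1: circuit gives 0, formula gives 0.
At x1=0, x2=0, x3=0, x4=0: circuit gives 1, formula gives 1.
Agrees on all 16 inputs.

Yes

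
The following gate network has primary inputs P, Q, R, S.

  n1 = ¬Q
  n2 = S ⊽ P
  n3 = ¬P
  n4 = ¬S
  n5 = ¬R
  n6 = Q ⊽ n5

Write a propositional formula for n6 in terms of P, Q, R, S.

n5 = ¬R
n6 = Q ⊽ n5 = Q ⊽ ¬R

Q ⊽ ¬R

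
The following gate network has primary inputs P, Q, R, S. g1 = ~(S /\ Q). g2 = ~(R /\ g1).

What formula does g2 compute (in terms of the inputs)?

g1 = ~(S /\ Q)
g2 = ~(R /\ g1) = ~(R /\ (~(S /\ Q)))

~(R /\ (~(S /\ Q)))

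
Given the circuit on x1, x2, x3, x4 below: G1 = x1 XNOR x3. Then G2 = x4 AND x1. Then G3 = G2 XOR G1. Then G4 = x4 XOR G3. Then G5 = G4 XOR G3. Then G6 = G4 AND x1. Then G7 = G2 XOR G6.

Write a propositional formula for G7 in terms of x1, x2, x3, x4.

(x4 AND x1) XOR ((x4 XOR ((x4 AND x1) XOR (x1 XNOR x3))) AND x1)

G1 = x1 XNOR x3
G2 = x4 AND x1
G3 = G2 XOR G1 = (x4 AND x1) XOR (x1 XNOR x3)
G4 = x4 XOR G3 = x4 XOR ((x4 AND x1) XOR (x1 XNOR x3))
G6 = G4 AND x1 = (x4 XOR ((x4 AND x1) XOR (x1 XNOR x3))) AND x1
G7 = G2 XOR G6 = (x4 AND x1) XOR ((x4 XOR ((x4 AND x1) XOR (x1 XNOR x3))) AND x1)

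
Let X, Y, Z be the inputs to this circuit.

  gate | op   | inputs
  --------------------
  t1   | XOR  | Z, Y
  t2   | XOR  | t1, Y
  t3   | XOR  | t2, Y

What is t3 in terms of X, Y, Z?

t1 = Z XOR Y
t2 = t1 XOR Y = (Z XOR Y) XOR Y
t3 = t2 XOR Y = ((Z XOR Y) XOR Y) XOR Y

((Z XOR Y) XOR Y) XOR Y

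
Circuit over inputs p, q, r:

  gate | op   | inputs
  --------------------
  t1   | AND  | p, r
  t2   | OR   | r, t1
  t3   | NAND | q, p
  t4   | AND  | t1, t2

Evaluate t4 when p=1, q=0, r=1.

1

t1 = 1 AND 1 = 1
t2 = 1 OR 1 = 1
t4 = 1 AND 1 = 1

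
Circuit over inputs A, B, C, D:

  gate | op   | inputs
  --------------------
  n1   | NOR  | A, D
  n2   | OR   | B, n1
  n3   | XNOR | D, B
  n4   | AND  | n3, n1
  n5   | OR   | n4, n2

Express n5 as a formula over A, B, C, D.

n1 = A NOR D
n2 = B OR n1 = B OR (A NOR D)
n3 = D XNOR B
n4 = n3 AND n1 = (D XNOR B) AND (A NOR D)
n5 = n4 OR n2 = ((D XNOR B) AND (A NOR D)) OR (B OR (A NOR D))

((D XNOR B) AND (A NOR D)) OR (B OR (A NOR D))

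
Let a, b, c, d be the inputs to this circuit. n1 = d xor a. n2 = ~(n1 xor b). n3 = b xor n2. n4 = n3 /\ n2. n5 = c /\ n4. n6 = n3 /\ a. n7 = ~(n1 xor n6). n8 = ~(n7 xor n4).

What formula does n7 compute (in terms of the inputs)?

n1 = d xor a
n2 = ~(n1 xor b) = ~((d xor a) xor b)
n3 = b xor n2 = b xor (~((d xor a) xor b))
n6 = n3 /\ a = (b xor (~((d xor a) xor b))) /\ a
n7 = ~(n1 xor n6) = ~((d xor a) xor ((b xor (~((d xor a) xor b))) /\ a))

~((d xor a) xor ((b xor (~((d xor a) xor b))) /\ a))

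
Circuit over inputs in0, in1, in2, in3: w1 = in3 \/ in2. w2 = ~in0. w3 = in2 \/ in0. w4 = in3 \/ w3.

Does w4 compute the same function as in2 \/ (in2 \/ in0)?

w3 = in2 \/ in0
w4 = in3 \/ w3 = in3 \/ (in2 \/ in0)
At in0=0, in1=0, in2=0, in3=1: circuit gives 1, formula gives 0.

No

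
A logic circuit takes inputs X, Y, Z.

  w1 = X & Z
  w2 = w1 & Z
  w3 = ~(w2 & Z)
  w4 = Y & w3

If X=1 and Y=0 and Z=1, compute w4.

w1 = 1 & 1 = 1
w2 = 1 & 1 = 1
w3 = ~(1 & 1) = 0
w4 = 0 & 0 = 0

0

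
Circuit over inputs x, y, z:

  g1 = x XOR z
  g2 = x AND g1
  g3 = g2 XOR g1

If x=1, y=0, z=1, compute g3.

g1 = 1 XOR 1 = 0
g2 = 1 AND 0 = 0
g3 = 0 XOR 0 = 0

0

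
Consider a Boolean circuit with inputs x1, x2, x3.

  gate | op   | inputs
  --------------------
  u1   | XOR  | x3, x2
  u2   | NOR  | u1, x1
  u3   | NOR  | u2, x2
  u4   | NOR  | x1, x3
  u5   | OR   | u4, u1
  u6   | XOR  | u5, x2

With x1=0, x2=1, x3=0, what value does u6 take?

0

u1 = 0 XOR 1 = 1
u4 = 0 NOR 0 = 1
u5 = 1 OR 1 = 1
u6 = 1 XOR 1 = 0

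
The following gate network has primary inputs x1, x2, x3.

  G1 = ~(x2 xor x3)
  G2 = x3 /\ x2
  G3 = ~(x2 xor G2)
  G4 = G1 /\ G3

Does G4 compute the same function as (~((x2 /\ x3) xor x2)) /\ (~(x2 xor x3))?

Yes

G1 = ~(x2 xor x3)
G2 = x3 /\ x2
G3 = ~(x2 xor G2) = ~(x2 xor (x3 /\ x2))
G4 = G1 /\ G3 = (~(x2 xor x3)) /\ (~(x2 xor (x3 /\ x2)))
At x1=0, x2=0, x3=1: circuit gives 0, formula gives 0.
At x1=0, x2=0, x3=0: circuit gives 1, formula gives 1.
Agrees on all 8 inputs.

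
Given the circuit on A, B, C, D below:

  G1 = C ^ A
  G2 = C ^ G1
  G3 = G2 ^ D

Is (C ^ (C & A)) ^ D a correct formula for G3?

G1 = C ^ A
G2 = C ^ G1 = C ^ (C ^ A)
G3 = G2 ^ D = (C ^ (C ^ A)) ^ D
At A=0, B=0, C=1, D=0: circuit gives 0, formula gives 1.

No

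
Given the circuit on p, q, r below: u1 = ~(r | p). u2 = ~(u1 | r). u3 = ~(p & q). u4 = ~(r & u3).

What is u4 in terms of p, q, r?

u3 = ~(p & q)
u4 = ~(r & u3) = ~(r & (~(p & q)))

~(r & (~(p & q)))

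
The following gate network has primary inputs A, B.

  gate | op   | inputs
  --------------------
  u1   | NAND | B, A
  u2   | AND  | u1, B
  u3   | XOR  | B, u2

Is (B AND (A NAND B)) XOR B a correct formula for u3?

u1 = B NAND A
u2 = u1 AND B = (B NAND A) AND B
u3 = B XOR u2 = B XOR ((B NAND A) AND B)
At A=0, B=0: circuit gives 0, formula gives 0.
At A=1, B=1: circuit gives 1, formula gives 1.
Agrees on all 4 inputs.

Yes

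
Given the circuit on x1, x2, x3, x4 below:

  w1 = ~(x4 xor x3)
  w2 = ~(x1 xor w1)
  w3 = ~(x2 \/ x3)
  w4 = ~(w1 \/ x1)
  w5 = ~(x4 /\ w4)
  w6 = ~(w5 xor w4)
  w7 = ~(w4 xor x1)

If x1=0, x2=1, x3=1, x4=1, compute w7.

1

w1 = ~(1 xor 1) = 1
w4 = ~(1 \/ 0) = 0
w7 = ~(0 xor 0) = 1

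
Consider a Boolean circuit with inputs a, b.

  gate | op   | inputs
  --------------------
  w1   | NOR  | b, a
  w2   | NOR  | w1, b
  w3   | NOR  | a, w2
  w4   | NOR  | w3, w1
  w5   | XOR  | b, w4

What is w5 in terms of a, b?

w1 = b NOR a
w2 = w1 NOR b = (b NOR a) NOR b
w3 = a NOR w2 = a NOR ((b NOR a) NOR b)
w4 = w3 NOR w1 = (a NOR ((b NOR a) NOR b)) NOR (b NOR a)
w5 = b XOR w4 = b XOR ((a NOR ((b NOR a) NOR b)) NOR (b NOR a))

b XOR ((a NOR ((b NOR a) NOR b)) NOR (b NOR a))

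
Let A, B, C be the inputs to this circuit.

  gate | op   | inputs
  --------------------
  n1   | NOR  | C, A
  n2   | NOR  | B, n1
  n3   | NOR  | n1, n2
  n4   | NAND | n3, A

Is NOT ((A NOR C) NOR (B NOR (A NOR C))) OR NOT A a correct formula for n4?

n1 = C NOR A
n2 = B NOR n1 = B NOR (C NOR A)
n3 = n1 NOR n2 = (C NOR A) NOR (B NOR (C NOR A))
n4 = n3 NAND A = ((C NOR A) NOR (B NOR (C NOR A))) NAND A
At A=1, B=1, C=0: circuit gives 0, formula gives 0.
At A=0, B=0, C=0: circuit gives 1, formula gives 1.
Agrees on all 8 inputs.

Yes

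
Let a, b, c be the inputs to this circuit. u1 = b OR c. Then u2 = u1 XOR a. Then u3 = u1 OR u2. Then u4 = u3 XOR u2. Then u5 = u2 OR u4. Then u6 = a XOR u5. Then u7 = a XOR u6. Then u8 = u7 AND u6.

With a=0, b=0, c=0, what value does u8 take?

0

u1 = 0 OR 0 = 0
u2 = 0 XOR 0 = 0
u3 = 0 OR 0 = 0
u4 = 0 XOR 0 = 0
u5 = 0 OR 0 = 0
u6 = 0 XOR 0 = 0
u7 = 0 XOR 0 = 0
u8 = 0 AND 0 = 0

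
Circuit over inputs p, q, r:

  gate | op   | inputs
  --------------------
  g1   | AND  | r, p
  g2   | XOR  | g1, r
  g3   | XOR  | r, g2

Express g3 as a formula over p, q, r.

g1 = r AND p
g2 = g1 XOR r = (r AND p) XOR r
g3 = r XOR g2 = r XOR ((r AND p) XOR r)

r XOR ((r AND p) XOR r)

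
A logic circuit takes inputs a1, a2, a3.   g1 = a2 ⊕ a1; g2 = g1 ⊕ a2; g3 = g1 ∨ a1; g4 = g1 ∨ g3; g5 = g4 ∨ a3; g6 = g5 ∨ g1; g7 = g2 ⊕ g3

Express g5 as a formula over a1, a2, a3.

((a2 ⊕ a1) ∨ ((a2 ⊕ a1) ∨ a1)) ∨ a3

g1 = a2 ⊕ a1
g3 = g1 ∨ a1 = (a2 ⊕ a1) ∨ a1
g4 = g1 ∨ g3 = (a2 ⊕ a1) ∨ ((a2 ⊕ a1) ∨ a1)
g5 = g4 ∨ a3 = ((a2 ⊕ a1) ∨ ((a2 ⊕ a1) ∨ a1)) ∨ a3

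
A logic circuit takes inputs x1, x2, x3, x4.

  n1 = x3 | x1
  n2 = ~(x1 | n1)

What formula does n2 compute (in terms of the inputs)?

n1 = x3 | x1
n2 = ~(x1 | n1) = ~(x1 | (x3 | x1))

~(x1 | (x3 | x1))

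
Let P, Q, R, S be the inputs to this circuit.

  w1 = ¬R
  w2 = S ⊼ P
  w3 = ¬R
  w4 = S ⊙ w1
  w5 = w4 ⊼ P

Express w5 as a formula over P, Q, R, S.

w1 = ¬R
w4 = S ⊙ w1 = S ⊙ ¬R
w5 = w4 ⊼ P = (S ⊙ ¬R) ⊼ P

(S ⊙ ¬R) ⊼ P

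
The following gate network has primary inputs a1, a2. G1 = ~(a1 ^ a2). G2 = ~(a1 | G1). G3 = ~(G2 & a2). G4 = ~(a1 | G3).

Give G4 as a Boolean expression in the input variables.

~(a1 | (~((~(a1 | (~(a1 ^ a2)))) & a2)))

G1 = ~(a1 ^ a2)
G2 = ~(a1 | G1) = ~(a1 | (~(a1 ^ a2)))
G3 = ~(G2 & a2) = ~((~(a1 | (~(a1 ^ a2)))) & a2)
G4 = ~(a1 | G3) = ~(a1 | (~((~(a1 | (~(a1 ^ a2)))) & a2)))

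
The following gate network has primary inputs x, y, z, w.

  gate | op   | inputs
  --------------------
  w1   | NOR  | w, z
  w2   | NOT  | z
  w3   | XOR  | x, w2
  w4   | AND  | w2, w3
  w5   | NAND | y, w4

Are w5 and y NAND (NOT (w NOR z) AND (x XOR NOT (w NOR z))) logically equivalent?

No

w2 = NOT z
w3 = x XOR w2 = x XOR NOT z
w4 = w2 AND w3 = NOT z AND (x XOR NOT z)
w5 = y NAND w4 = y NAND (NOT z AND (x XOR NOT z))
At x=0, y=1, z=0, w=0: circuit gives 0, formula gives 1.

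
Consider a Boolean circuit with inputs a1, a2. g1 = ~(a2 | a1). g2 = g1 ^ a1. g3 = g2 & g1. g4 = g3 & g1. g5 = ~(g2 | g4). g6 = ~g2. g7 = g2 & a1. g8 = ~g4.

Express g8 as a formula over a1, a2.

~((((~(a2 | a1)) ^ a1) & (~(a2 | a1))) & (~(a2 | a1)))

g1 = ~(a2 | a1)
g2 = g1 ^ a1 = (~(a2 | a1)) ^ a1
g3 = g2 & g1 = ((~(a2 | a1)) ^ a1) & (~(a2 | a1))
g4 = g3 & g1 = (((~(a2 | a1)) ^ a1) & (~(a2 | a1))) & (~(a2 | a1))
g8 = ~g4 = ~((((~(a2 | a1)) ^ a1) & (~(a2 | a1))) & (~(a2 | a1)))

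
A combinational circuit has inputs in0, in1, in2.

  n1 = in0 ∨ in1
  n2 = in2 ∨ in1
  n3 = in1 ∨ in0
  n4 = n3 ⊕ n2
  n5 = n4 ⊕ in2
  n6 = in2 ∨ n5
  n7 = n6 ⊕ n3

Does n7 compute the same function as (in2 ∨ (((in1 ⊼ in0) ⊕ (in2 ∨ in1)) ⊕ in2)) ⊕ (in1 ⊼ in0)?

No

n2 = in2 ∨ in1
n3 = in1 ∨ in0
n4 = n3 ⊕ n2 = (in1 ∨ in0) ⊕ (in2 ∨ in1)
n5 = n4 ⊕ in2 = ((in1 ∨ in0) ⊕ (in2 ∨ in1)) ⊕ in2
n6 = in2 ∨ n5 = in2 ∨ (((in1 ∨ in0) ⊕ (in2 ∨ in1)) ⊕ in2)
n7 = n6 ⊕ n3 = (in2 ∨ (((in1 ∨ in0) ⊕ (in2 ∨ in1)) ⊕ in2)) ⊕ (in1 ∨ in0)
At in0=0, in1=0, in2=1: circuit gives 1, formula gives 0.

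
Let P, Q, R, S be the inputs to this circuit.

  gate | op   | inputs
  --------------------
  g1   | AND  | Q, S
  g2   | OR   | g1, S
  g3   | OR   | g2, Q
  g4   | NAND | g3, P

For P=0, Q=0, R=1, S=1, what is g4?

1

g1 = 0 AND 1 = 0
g2 = 0 OR 1 = 1
g3 = 1 OR 0 = 1
g4 = 1 NAND 0 = 1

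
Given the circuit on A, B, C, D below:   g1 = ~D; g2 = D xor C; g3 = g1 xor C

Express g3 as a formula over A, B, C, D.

~D xor C

g1 = ~D
g3 = g1 xor C = ~D xor C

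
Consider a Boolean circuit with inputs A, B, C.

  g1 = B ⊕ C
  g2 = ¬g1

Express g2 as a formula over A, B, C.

g1 = B ⊕ C
g2 = ¬g1 = ¬(B ⊕ C)

¬(B ⊕ C)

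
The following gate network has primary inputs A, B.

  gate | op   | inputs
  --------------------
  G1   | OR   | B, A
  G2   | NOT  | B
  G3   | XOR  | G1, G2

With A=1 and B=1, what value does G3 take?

G1 = 1 OR 1 = 1
G2 = NOT 1 = 0
G3 = 1 XOR 0 = 1

1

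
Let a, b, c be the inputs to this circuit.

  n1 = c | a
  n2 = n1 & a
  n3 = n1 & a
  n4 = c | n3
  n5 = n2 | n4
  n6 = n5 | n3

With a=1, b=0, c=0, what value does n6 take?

n1 = 0 | 1 = 1
n2 = 1 & 1 = 1
n3 = 1 & 1 = 1
n4 = 0 | 1 = 1
n5 = 1 | 1 = 1
n6 = 1 | 1 = 1

1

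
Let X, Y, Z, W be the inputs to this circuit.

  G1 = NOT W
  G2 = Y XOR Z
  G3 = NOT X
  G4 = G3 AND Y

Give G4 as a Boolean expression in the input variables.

NOT X AND Y

G3 = NOT X
G4 = G3 AND Y = NOT X AND Y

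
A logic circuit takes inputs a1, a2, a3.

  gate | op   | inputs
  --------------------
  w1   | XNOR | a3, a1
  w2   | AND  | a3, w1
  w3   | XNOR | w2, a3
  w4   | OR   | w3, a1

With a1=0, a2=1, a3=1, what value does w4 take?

w1 = 1 XNOR 0 = 0
w2 = 1 AND 0 = 0
w3 = 0 XNOR 1 = 0
w4 = 0 OR 0 = 0

0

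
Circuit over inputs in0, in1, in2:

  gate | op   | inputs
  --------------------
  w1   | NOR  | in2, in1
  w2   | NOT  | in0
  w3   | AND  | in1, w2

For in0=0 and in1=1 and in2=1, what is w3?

1

w2 = NOT 0 = 1
w3 = 1 AND 1 = 1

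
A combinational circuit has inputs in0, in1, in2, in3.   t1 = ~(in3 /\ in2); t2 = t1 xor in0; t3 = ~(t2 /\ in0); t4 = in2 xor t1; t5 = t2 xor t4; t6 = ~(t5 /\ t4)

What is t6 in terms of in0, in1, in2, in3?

~((((~(in3 /\ in2)) xor in0) xor (in2 xor (~(in3 /\ in2)))) /\ (in2 xor (~(in3 /\ in2))))

t1 = ~(in3 /\ in2)
t2 = t1 xor in0 = (~(in3 /\ in2)) xor in0
t4 = in2 xor t1 = in2 xor (~(in3 /\ in2))
t5 = t2 xor t4 = ((~(in3 /\ in2)) xor in0) xor (in2 xor (~(in3 /\ in2)))
t6 = ~(t5 /\ t4) = ~((((~(in3 /\ in2)) xor in0) xor (in2 xor (~(in3 /\ in2)))) /\ (in2 xor (~(in3 /\ in2))))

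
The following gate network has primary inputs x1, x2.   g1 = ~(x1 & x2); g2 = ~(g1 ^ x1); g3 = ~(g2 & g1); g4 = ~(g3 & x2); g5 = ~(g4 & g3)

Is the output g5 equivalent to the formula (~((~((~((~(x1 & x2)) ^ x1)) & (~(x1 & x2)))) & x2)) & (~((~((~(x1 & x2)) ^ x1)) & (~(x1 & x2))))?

No

g1 = ~(x1 & x2)
g2 = ~(g1 ^ x1) = ~((~(x1 & x2)) ^ x1)
g3 = ~(g2 & g1) = ~((~((~(x1 & x2)) ^ x1)) & (~(x1 & x2)))
g4 = ~(g3 & x2) = ~((~((~((~(x1 & x2)) ^ x1)) & (~(x1 & x2)))) & x2)
g5 = ~(g4 & g3) = ~((~((~((~((~(x1 & x2)) ^ x1)) & (~(x1 & x2)))) & x2)) & (~((~((~(x1 & x2)) ^ x1)) & (~(x1 & x2)))))
At x1=0, x2=0: circuit gives 0, formula gives 1.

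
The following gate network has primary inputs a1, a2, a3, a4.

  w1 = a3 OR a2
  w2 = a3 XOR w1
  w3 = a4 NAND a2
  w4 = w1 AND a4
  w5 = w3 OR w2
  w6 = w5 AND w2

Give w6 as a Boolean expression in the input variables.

((a4 NAND a2) OR (a3 XOR (a3 OR a2))) AND (a3 XOR (a3 OR a2))

w1 = a3 OR a2
w2 = a3 XOR w1 = a3 XOR (a3 OR a2)
w3 = a4 NAND a2
w5 = w3 OR w2 = (a4 NAND a2) OR (a3 XOR (a3 OR a2))
w6 = w5 AND w2 = ((a4 NAND a2) OR (a3 XOR (a3 OR a2))) AND (a3 XOR (a3 OR a2))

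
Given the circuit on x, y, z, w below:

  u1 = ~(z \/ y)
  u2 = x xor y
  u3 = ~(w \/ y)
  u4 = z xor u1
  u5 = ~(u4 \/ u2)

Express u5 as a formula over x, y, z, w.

u1 = ~(z \/ y)
u2 = x xor y
u4 = z xor u1 = z xor (~(z \/ y))
u5 = ~(u4 \/ u2) = ~((z xor (~(z \/ y))) \/ (x xor y))

~((z xor (~(z \/ y))) \/ (x xor y))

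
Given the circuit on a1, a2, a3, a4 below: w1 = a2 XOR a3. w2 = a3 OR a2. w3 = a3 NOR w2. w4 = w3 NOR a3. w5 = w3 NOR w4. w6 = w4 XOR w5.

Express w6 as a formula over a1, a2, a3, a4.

w2 = a3 OR a2
w3 = a3 NOR w2 = a3 NOR (a3 OR a2)
w4 = w3 NOR a3 = (a3 NOR (a3 OR a2)) NOR a3
w5 = w3 NOR w4 = (a3 NOR (a3 OR a2)) NOR ((a3 NOR (a3 OR a2)) NOR a3)
w6 = w4 XOR w5 = ((a3 NOR (a3 OR a2)) NOR a3) XOR ((a3 NOR (a3 OR a2)) NOR ((a3 NOR (a3 OR a2)) NOR a3))

((a3 NOR (a3 OR a2)) NOR a3) XOR ((a3 NOR (a3 OR a2)) NOR ((a3 NOR (a3 OR a2)) NOR a3))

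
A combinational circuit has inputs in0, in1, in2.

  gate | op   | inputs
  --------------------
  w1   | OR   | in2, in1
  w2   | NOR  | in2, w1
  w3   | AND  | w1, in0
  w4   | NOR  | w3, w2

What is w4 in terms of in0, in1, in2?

((in2 OR in1) AND in0) NOR (in2 NOR (in2 OR in1))

w1 = in2 OR in1
w2 = in2 NOR w1 = in2 NOR (in2 OR in1)
w3 = w1 AND in0 = (in2 OR in1) AND in0
w4 = w3 NOR w2 = ((in2 OR in1) AND in0) NOR (in2 NOR (in2 OR in1))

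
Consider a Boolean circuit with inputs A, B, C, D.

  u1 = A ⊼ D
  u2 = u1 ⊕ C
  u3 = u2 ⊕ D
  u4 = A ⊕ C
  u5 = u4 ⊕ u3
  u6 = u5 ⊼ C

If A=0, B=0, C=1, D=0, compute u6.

u1 = 0 ⊼ 0 = 1
u2 = 1 ⊕ 1 = 0
u3 = 0 ⊕ 0 = 0
u4 = 0 ⊕ 1 = 1
u5 = 1 ⊕ 0 = 1
u6 = 1 ⊼ 1 = 0

0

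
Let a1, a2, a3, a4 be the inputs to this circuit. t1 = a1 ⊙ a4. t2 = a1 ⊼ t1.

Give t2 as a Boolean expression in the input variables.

t1 = a1 ⊙ a4
t2 = a1 ⊼ t1 = a1 ⊼ (a1 ⊙ a4)

a1 ⊼ (a1 ⊙ a4)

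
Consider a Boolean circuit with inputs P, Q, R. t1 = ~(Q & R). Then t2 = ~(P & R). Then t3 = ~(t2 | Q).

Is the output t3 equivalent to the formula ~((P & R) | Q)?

No

t2 = ~(P & R)
t3 = ~(t2 | Q) = ~((~(P & R)) | Q)
At P=0, Q=0, R=0: circuit gives 0, formula gives 1.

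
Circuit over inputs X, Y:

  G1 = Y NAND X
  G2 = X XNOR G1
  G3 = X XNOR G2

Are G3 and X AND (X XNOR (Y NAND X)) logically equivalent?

G1 = Y NAND X
G2 = X XNOR G1 = X XNOR (Y NAND X)
G3 = X XNOR G2 = X XNOR (X XNOR (Y NAND X))
At X=0, Y=0: circuit gives 1, formula gives 0.

No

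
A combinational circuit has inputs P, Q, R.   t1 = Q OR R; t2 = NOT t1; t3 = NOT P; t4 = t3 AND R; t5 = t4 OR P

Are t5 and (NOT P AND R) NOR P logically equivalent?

t3 = NOT P
t4 = t3 AND R = NOT P AND R
t5 = t4 OR P = (NOT P AND R) OR P
At P=0, Q=0, R=0: circuit gives 0, formula gives 1.

No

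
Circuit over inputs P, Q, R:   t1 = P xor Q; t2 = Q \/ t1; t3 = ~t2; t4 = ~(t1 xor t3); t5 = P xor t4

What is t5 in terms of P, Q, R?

t1 = P xor Q
t2 = Q \/ t1 = Q \/ (P xor Q)
t3 = ~t2 = ~(Q \/ (P xor Q))
t4 = ~(t1 xor t3) = ~((P xor Q) xor ~(Q \/ (P xor Q)))
t5 = P xor t4 = P xor (~((P xor Q) xor ~(Q \/ (P xor Q))))

P xor (~((P xor Q) xor ~(Q \/ (P xor Q))))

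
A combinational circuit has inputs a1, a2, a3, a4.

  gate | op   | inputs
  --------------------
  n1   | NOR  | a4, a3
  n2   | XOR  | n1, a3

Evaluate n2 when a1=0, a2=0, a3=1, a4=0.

n1 = 0 NOR 1 = 0
n2 = 0 XOR 1 = 1

1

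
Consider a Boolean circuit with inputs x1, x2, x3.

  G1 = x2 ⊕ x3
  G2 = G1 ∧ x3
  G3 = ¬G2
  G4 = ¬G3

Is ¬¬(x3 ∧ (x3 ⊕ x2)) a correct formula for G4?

Yes

G1 = x2 ⊕ x3
G2 = G1 ∧ x3 = (x2 ⊕ x3) ∧ x3
G3 = ¬G2 = ¬((x2 ⊕ x3) ∧ x3)
G4 = ¬G3 = ¬¬((x2 ⊕ x3) ∧ x3)
At x1=0, x2=0, x3=0: circuit gives 0, formula gives 0.
At x1=0, x2=0, x3=1: circuit gives 1, formula gives 1.
Agrees on all 8 inputs.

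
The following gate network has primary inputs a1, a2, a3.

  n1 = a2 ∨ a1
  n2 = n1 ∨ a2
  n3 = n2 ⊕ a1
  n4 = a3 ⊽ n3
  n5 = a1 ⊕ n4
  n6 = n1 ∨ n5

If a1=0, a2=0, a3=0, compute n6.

1

n1 = 0 ∨ 0 = 0
n2 = 0 ∨ 0 = 0
n3 = 0 ⊕ 0 = 0
n4 = 0 ⊽ 0 = 1
n5 = 0 ⊕ 1 = 1
n6 = 0 ∨ 1 = 1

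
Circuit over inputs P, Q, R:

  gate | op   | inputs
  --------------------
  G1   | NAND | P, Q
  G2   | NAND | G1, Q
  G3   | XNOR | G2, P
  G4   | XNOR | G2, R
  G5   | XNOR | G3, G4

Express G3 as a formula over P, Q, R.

((P NAND Q) NAND Q) XNOR P

G1 = P NAND Q
G2 = G1 NAND Q = (P NAND Q) NAND Q
G3 = G2 XNOR P = ((P NAND Q) NAND Q) XNOR P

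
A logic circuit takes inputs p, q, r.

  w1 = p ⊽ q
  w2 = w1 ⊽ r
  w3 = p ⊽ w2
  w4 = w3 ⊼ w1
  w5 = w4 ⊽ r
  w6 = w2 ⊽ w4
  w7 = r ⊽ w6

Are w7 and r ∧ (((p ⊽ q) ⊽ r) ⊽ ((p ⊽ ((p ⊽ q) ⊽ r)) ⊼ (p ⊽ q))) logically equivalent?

No

w1 = p ⊽ q
w2 = w1 ⊽ r = (p ⊽ q) ⊽ r
w3 = p ⊽ w2 = p ⊽ ((p ⊽ q) ⊽ r)
w4 = w3 ⊼ w1 = (p ⊽ ((p ⊽ q) ⊽ r)) ⊼ (p ⊽ q)
w6 = w2 ⊽ w4 = ((p ⊽ q) ⊽ r) ⊽ ((p ⊽ ((p ⊽ q) ⊽ r)) ⊼ (p ⊽ q))
w7 = r ⊽ w6 = r ⊽ (((p ⊽ q) ⊽ r) ⊽ ((p ⊽ ((p ⊽ q) ⊽ r)) ⊼ (p ⊽ q)))
At p=0, q=0, r=1: circuit gives 0, formula gives 1.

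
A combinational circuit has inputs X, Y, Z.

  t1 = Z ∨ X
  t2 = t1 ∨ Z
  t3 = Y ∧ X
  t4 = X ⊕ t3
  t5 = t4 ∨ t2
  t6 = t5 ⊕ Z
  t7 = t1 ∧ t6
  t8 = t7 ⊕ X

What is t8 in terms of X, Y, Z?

((Z ∨ X) ∧ (((X ⊕ (Y ∧ X)) ∨ ((Z ∨ X) ∨ Z)) ⊕ Z)) ⊕ X

t1 = Z ∨ X
t2 = t1 ∨ Z = (Z ∨ X) ∨ Z
t3 = Y ∧ X
t4 = X ⊕ t3 = X ⊕ (Y ∧ X)
t5 = t4 ∨ t2 = (X ⊕ (Y ∧ X)) ∨ ((Z ∨ X) ∨ Z)
t6 = t5 ⊕ Z = ((X ⊕ (Y ∧ X)) ∨ ((Z ∨ X) ∨ Z)) ⊕ Z
t7 = t1 ∧ t6 = (Z ∨ X) ∧ (((X ⊕ (Y ∧ X)) ∨ ((Z ∨ X) ∨ Z)) ⊕ Z)
t8 = t7 ⊕ X = ((Z ∨ X) ∧ (((X ⊕ (Y ∧ X)) ∨ ((Z ∨ X) ∨ Z)) ⊕ Z)) ⊕ X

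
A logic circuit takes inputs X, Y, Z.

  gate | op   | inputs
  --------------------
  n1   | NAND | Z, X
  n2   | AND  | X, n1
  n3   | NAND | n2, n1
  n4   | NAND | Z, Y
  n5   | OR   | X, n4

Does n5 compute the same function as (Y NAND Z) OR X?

n4 = Z NAND Y
n5 = X OR n4 = X OR (Z NAND Y)
At X=0, Y=1, Z=1: circuit gives 0, formula gives 0.
At X=0, Y=0, Z=0: circuit gives 1, formula gives 1.
Agrees on all 8 inputs.

Yes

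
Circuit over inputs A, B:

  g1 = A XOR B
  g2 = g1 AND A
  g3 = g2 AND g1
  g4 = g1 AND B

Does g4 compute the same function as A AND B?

g1 = A XOR B
g4 = g1 AND B = (A XOR B) AND B
At A=0, B=1: circuit gives 1, formula gives 0.

No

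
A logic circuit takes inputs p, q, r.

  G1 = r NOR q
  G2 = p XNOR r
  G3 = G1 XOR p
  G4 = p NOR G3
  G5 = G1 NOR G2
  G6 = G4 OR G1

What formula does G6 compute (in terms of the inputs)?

G1 = r NOR q
G3 = G1 XOR p = (r NOR q) XOR p
G4 = p NOR G3 = p NOR ((r NOR q) XOR p)
G6 = G4 OR G1 = (p NOR ((r NOR q) XOR p)) OR (r NOR q)

(p NOR ((r NOR q) XOR p)) OR (r NOR q)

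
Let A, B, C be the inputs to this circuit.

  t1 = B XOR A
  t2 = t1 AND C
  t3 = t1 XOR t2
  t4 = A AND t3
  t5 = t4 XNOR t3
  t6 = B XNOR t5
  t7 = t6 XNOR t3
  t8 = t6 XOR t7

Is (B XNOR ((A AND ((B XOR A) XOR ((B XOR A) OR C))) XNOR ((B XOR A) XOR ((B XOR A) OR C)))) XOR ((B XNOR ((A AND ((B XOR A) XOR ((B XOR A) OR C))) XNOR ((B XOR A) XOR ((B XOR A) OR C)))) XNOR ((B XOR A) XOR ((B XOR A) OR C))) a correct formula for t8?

t1 = B XOR A
t2 = t1 AND C = (B XOR A) AND C
t3 = t1 XOR t2 = (B XOR A) XOR ((B XOR A) AND C)
t4 = A AND t3 = A AND ((B XOR A) XOR ((B XOR A) AND C))
t5 = t4 XNOR t3 = (A AND ((B XOR A) XOR ((B XOR A) AND C))) XNOR ((B XOR A) XOR ((B XOR A) AND C))
t6 = B XNOR t5 = B XNOR ((A AND ((B XOR A) XOR ((B XOR A) AND C))) XNOR ((B XOR A) XOR ((B XOR A) AND C)))
t7 = t6 XNOR t3 = (B XNOR ((A AND ((B XOR A) XOR ((B XOR A) AND C))) XNOR ((B XOR A) XOR ((B XOR A) AND C)))) XNOR ((B XOR A) XOR ((B XOR A) AND C))
t8 = t6 XOR t7 = (B XNOR ((A AND ((B XOR A) XOR ((B XOR A) AND C))) XNOR ((B XOR A) XOR ((B XOR A) AND C)))) XOR ((B XNOR ((A AND ((B XOR A) XOR ((B XOR A) AND C))) XNOR ((B XOR A) XOR ((B XOR A) AND C)))) XNOR ((B XOR A) XOR ((B XOR A) AND C)))
At A=0, B=0, C=1: circuit gives 1, formula gives 0.

No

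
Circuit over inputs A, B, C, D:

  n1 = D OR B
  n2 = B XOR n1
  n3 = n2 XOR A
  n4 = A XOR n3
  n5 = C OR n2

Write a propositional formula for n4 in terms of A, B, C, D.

A XOR ((B XOR (D OR B)) XOR A)

n1 = D OR B
n2 = B XOR n1 = B XOR (D OR B)
n3 = n2 XOR A = (B XOR (D OR B)) XOR A
n4 = A XOR n3 = A XOR ((B XOR (D OR B)) XOR A)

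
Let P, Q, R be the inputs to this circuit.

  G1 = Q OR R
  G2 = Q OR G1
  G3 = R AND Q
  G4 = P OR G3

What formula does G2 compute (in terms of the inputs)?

Q OR (Q OR R)

G1 = Q OR R
G2 = Q OR G1 = Q OR (Q OR R)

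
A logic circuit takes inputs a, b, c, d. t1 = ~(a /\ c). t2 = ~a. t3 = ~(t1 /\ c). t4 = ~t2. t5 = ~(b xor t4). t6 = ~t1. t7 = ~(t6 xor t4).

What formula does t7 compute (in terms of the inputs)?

~(~(~(a /\ c)) xor ~~a)

t1 = ~(a /\ c)
t2 = ~a
t4 = ~t2 = ~~a
t6 = ~t1 = ~(~(a /\ c))
t7 = ~(t6 xor t4) = ~(~(~(a /\ c)) xor ~~a)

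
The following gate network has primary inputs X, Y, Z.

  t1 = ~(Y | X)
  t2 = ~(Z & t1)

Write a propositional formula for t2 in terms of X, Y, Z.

t1 = ~(Y | X)
t2 = ~(Z & t1) = ~(Z & (~(Y | X)))

~(Z & (~(Y | X)))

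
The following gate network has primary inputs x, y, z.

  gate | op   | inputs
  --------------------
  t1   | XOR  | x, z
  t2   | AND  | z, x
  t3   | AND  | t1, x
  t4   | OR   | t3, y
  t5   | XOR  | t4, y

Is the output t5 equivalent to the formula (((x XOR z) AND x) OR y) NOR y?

No

t1 = x XOR z
t3 = t1 AND x = (x XOR z) AND x
t4 = t3 OR y = ((x XOR z) AND x) OR y
t5 = t4 XOR y = (((x XOR z) AND x) OR y) XOR y
At x=0, y=0, z=0: circuit gives 0, formula gives 1.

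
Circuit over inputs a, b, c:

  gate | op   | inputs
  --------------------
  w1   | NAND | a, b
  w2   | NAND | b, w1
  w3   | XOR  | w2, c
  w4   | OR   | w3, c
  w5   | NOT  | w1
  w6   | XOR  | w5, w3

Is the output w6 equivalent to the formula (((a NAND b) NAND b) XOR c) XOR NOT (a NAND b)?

w1 = a NAND b
w2 = b NAND w1 = b NAND (a NAND b)
w3 = w2 XOR c = (b NAND (a NAND b)) XOR c
w5 = NOT w1 = NOT (a NAND b)
w6 = w5 XOR w3 = NOT (a NAND b) XOR ((b NAND (a NAND b)) XOR c)
At a=0, b=0, c=1: circuit gives 0, formula gives 0.
At a=0, b=0, c=0: circuit gives 1, formula gives 1.
Agrees on all 8 inputs.

Yes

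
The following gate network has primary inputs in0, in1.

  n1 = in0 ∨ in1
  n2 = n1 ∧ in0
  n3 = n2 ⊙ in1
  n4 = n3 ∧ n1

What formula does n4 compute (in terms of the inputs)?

(((in0 ∨ in1) ∧ in0) ⊙ in1) ∧ (in0 ∨ in1)

n1 = in0 ∨ in1
n2 = n1 ∧ in0 = (in0 ∨ in1) ∧ in0
n3 = n2 ⊙ in1 = ((in0 ∨ in1) ∧ in0) ⊙ in1
n4 = n3 ∧ n1 = (((in0 ∨ in1) ∧ in0) ⊙ in1) ∧ (in0 ∨ in1)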